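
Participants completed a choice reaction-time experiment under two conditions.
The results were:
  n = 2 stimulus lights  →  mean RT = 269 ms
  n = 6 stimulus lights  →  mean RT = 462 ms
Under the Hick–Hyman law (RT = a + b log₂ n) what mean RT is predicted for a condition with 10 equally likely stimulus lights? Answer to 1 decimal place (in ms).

Fit slope and intercept:
  b = (462 − 269) / (log₂ 6 − log₂ 2) = 193 / (2.5850 − 1) = 121.769 ms/bit
  a = 269 − 121.769 × 1 = 147.231 ms
Then RT(10) = 147.231 + 121.769 × log₂ 10 = 147.231 + 121.769 × 3.3219 ≈ 551.740 ms.

551.7 ms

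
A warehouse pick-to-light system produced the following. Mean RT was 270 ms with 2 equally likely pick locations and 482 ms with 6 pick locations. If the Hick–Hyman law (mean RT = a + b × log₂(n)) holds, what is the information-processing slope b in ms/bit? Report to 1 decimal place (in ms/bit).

133.8 ms/bit

Slope: b = (482 − 270) / (log₂ 6 − log₂ 2) = 212/1.5850 = 133.757 ms/bit.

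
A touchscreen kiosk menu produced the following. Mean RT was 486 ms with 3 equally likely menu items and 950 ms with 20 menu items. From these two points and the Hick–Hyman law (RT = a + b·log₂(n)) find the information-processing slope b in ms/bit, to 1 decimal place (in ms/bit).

169.5 ms/bit

The slope on a log₂ axis is (950 − 486) / (4.3219 − 1.5850) = 169.531 ms/bit.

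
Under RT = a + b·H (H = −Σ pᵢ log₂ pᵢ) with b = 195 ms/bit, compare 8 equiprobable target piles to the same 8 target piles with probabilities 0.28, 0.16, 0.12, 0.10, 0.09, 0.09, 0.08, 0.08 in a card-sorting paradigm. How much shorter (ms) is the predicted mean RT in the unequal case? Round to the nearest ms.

Equiprobable entropy H₀ = log₂ 8 = 3.0000 bits.
Skewed entropy H = −Σ pᵢ log₂ pᵢ = 2.8448 bits.
ΔRT = b·(H₀ − H) = 195 × 0.1552 = 30.26 ms.

30 ms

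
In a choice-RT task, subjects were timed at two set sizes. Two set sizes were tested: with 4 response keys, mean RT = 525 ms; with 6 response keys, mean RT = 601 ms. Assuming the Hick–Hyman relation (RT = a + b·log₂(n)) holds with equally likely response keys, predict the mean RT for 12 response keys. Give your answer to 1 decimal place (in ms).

730.9 ms

Fit slope and intercept:
  b = (601 − 525) / (log₂ 6 − log₂ 4) = 76 / (2.5850 − 2) = 129.923 ms/bit
  a = 525 − 129.923 × 2 = 265.154 ms
Then RT(12) = 265.154 + 129.923 × log₂ 12 = 265.154 + 129.923 × 3.5850 ≈ 730.923 ms.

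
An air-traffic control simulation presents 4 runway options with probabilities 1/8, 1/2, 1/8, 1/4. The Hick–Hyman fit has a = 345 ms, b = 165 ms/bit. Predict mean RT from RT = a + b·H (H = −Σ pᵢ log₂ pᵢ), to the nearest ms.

H = −Σ pᵢ log₂ pᵢ = 0.125·3 + 0.5·1 + 0.125·3 + 0.25·2 = 1.750 bits.
RT = 345 + 165 × 1.750 = 633.75 ms.

634 ms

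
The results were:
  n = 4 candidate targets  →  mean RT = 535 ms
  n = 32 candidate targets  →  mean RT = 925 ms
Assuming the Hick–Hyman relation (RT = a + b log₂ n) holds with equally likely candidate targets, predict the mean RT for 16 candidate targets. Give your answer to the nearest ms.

Fit slope and intercept:
  b = (925 − 535) / (log₂ 32 − log₂ 4) = 390 / (5 − 2) = 130 ms/bit
  a = 535 − 130 × 2 = 275 ms
Then RT(16) = 275 + 130 × log₂ 16 = 275 + 130 × 4 ≈ 795.000 ms.

795 ms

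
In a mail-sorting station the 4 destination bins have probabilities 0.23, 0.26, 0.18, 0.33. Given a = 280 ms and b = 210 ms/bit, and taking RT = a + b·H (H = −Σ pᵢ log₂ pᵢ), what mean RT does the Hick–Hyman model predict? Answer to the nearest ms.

H = 0.23·log₂(1/0.23) + 0.26·log₂(1/0.26) + 0.18·log₂(1/0.18) + 0.33·log₂(1/0.33) = 1.9661 bits.
RT = 280 + 210 × 1.9661 = 692.88 ms.

693 ms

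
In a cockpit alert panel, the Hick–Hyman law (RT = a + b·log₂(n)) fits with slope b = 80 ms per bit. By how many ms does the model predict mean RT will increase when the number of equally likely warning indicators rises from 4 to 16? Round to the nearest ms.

Only the slope matters, since a is common to both: ΔRT = b·log₂(n₂/n₁).
log₂(16) − log₂(4) = log₂(16/4) = log₂(4) = 2.
ΔRT = 80 × 2.0000 = 160.000 ms.

160 ms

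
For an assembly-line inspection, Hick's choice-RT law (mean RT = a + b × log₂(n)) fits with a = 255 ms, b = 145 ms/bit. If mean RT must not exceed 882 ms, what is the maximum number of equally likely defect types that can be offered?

20

Information budget: (882 − 255)/145 = 4.3241 bits, so n ≤ 2^4.3241 = 20.031 → at most 20.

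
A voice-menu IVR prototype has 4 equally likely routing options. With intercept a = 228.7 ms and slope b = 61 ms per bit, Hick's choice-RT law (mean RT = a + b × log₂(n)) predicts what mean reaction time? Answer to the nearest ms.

log₂(4) = 2 bits, so RT = 228.7 + 61 × 2 ≈ 350.700 ms.

351 ms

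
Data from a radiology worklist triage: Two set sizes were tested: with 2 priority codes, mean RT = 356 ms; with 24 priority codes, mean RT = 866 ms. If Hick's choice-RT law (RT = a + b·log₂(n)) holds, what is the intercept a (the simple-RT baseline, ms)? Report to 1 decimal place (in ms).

213.7 ms

The slope on a log₂ axis is (866 − 356) / (4.5850 − 1) = 142.261 ms/bit.
a = RT₁ − b·log₂ n₁ = 356 − 142.261 × 1 = 213.739 ms.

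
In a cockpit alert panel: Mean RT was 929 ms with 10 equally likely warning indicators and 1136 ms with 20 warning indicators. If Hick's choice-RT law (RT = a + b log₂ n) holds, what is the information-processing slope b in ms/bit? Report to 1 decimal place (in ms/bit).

207.0 ms/bit

b = (RT₂ − RT₁)/(log₂ n₂ − log₂ n₁) = (1136 − 929)/(4.3219 − 3.3219) = 207.000 ms/bit.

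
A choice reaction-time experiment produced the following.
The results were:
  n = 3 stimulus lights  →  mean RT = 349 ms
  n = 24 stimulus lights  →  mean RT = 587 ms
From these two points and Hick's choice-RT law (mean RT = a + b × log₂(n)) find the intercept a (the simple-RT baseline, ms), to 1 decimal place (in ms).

The slope on a log₂ axis is (587 − 349) / (4.5850 − 1.5850) = 79.333 ms/bit.
Intercept: a = 349 − 79.333·log₂(3) = 223.260 ms.

223.3 ms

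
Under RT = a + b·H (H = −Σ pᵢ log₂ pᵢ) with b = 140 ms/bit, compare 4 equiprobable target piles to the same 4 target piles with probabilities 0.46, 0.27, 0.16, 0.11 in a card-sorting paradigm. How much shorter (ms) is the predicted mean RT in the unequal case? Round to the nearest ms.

28 ms

Equiprobable entropy H₀ = log₂ 4 = 2.0000 bits.
Skewed entropy H = −Σ pᵢ log₂ pᵢ = 1.7987 bits.
ΔRT = b·(H₀ − H) = 140 × 0.2013 = 28.19 ms.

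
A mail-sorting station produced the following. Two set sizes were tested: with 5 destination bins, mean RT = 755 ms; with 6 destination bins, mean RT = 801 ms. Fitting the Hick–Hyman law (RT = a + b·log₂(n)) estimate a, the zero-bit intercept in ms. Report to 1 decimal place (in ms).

348.9 ms

b = (RT₂ − RT₁)/(log₂ n₂ − log₂ n₁) = (801 − 755)/(2.5850 − 2.3219) = 174.882 ms/bit.
a = RT₁ − b·log₂ n₁ = 755 − 174.882 × 2.3219 = 348.936 ms.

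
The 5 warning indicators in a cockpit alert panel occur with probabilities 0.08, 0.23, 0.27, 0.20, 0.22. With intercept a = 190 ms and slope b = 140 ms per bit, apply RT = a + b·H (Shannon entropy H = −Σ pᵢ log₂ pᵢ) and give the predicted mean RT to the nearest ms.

503 ms

H = 0.08·log₂(1/0.08) + 0.23·log₂(1/0.23) + 0.27·log₂(1/0.27) + 0.20·log₂(1/0.20) + 0.22·log₂(1/0.22) = 2.2342 bits.
RT = 190 + 140 × 2.2342 = 502.78 ms.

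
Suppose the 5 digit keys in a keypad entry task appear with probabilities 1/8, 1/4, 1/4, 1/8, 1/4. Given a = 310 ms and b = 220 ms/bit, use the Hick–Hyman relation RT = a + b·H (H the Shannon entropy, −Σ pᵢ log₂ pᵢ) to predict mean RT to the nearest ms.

Each term −pᵢ log₂ pᵢ: 0.125·3 + 0.25·2 + 0.25·2 + 0.125·3 + 0.25·2; summed, H = 2.250 bits.
Mean RT = a + bH = 310 + 220·2.250 = 805.00 ms.

805 ms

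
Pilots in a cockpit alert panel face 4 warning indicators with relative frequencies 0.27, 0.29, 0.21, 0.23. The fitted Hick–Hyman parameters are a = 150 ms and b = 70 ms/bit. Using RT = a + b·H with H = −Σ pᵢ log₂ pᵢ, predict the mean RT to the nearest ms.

289 ms

H = 0.27·log₂(1/0.27) + 0.29·log₂(1/0.29) + 0.21·log₂(1/0.21) + 0.23·log₂(1/0.23) = 1.9884 bits.
RT = 150 + 70 × 1.9884 = 289.19 ms.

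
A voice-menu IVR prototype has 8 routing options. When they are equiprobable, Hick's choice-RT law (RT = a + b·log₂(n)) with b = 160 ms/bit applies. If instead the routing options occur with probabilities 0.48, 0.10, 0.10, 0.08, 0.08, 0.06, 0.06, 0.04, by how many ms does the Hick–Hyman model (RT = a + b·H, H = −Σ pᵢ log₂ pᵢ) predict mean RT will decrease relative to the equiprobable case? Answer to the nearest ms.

Equiprobable entropy H₀ = log₂ 8 = 3.0000 bits.
Skewed entropy H = −Σ pᵢ log₂ pᵢ = 2.4285 bits.
ΔRT = b·(H₀ − H) = 160 × 0.5715 = 91.44 ms.

91 ms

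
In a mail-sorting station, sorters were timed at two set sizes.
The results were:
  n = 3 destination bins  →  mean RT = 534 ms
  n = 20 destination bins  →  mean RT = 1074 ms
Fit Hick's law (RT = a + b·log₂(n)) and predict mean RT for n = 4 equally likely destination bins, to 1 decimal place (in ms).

RT is linear in log₂ n, so two points fix the line:
  b = (1074 − 534) / (log₂ 20 − log₂ 3) = 540 / (4.3219 − 1.5850) = 197.299 ms/bit
  a = 534 − 197.299 × 1.5850 = 221.289 ms
Then RT(4) = 221.289 + 197.299 × log₂ 4 = 221.289 + 197.299 × 2 ≈ 615.886 ms.

615.9 ms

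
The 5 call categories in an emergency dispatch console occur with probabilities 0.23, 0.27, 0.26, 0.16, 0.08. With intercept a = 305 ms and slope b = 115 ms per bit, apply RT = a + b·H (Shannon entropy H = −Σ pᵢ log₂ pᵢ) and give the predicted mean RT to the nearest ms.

Entropy contributions −pᵢ log₂ pᵢ: 0.4877, 0.5100, 0.5053, 0.4230, 0.2915; sum H = 2.2175 bits.
RT = a + bH = 305 + 115·2.2175 = 560.01 ms.

560 ms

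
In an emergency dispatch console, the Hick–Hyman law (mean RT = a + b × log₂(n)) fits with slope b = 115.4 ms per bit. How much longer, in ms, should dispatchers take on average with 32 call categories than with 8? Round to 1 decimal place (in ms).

230.8 ms

Only the slope matters, since a is common to both: ΔRT = b·log₂(n₂/n₁).
log₂(32) − log₂(8) = log₂(32/8) = log₂(4) = 2.
ΔRT = 115.4 × 2.0000 = 230.800 ms.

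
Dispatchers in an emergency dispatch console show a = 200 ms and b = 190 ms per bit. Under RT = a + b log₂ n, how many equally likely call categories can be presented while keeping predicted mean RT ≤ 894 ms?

Set 200 + 190·log₂ n ≤ 894 → log₂ n ≤ (894 − 200)/190 = 3.6526.
So n ≤ 2^3.6526 = 12.576; the largest integer n is 12.

12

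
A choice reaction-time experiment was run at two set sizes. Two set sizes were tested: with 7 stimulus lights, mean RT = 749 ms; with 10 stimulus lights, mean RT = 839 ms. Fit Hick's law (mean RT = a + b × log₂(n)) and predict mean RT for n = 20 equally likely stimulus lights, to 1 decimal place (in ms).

Fit slope and intercept:
  b = (839 − 749) / (log₂ 10 − log₂ 7) = 90 / (3.3219 − 2.8074) = 174.902 ms/bit
  a = 749 − 174.902 × 2.8074 = 257.987 ms
Then RT(20) = 257.987 + 174.902 × log₂ 20 = 257.987 + 174.902 × 4.3219 ≈ 1013.902 ms.

1013.9 ms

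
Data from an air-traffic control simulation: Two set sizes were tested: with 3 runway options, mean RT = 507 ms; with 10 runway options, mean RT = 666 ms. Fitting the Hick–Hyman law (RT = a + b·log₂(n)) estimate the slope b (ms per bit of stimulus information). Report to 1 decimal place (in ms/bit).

The slope on a log₂ axis is (666 − 507) / (3.3219 − 1.5850) = 91.539 ms/bit.

91.5 ms/bit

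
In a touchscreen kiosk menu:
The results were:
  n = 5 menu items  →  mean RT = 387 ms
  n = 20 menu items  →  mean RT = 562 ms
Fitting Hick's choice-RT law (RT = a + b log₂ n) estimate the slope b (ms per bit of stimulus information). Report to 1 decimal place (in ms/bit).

Slope: b = (562 − 387) / (log₂ 20 − log₂ 5) = 175/2.0000 = 87.500 ms/bit.

87.5 ms/bit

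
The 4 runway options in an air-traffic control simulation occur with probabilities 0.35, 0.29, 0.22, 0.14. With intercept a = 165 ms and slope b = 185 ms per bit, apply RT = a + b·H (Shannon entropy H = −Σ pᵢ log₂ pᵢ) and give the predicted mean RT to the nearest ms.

H = 0.35·log₂(1/0.35) + 0.29·log₂(1/0.29) + 0.22·log₂(1/0.22) + 0.14·log₂(1/0.14) = 1.9257 bits.
RT = 165 + 185 × 1.9257 = 521.25 ms.

521 ms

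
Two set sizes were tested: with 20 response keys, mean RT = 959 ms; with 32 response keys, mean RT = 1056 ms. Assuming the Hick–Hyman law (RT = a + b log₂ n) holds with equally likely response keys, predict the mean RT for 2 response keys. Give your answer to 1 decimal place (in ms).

RT is linear in log₂ n, so two points fix the line:
  b = (1056 − 959) / (log₂ 32 − log₂ 20) = 97 / (5 − 4.3219) = 143.053 ms/bit
  a = 959 − 143.053 × 4.3219 = 340.737 ms
Then RT(2) = 340.737 + 143.053 × log₂ 2 = 340.737 + 143.053 × 1 ≈ 483.789 ms.

483.8 ms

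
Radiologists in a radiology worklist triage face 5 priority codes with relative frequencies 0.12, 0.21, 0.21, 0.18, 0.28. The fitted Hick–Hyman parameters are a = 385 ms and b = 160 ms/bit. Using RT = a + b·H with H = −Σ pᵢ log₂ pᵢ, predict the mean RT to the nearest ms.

749 ms

H = 0.12·log₂(1/0.12) + 0.21·log₂(1/0.21) + 0.21·log₂(1/0.21) + 0.18·log₂(1/0.18) + 0.28·log₂(1/0.28) = 2.2722 bits.
RT = 385 + 160 × 2.2722 = 748.56 ms.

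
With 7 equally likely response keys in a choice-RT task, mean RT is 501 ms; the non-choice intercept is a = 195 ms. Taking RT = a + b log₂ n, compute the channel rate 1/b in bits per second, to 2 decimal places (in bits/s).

9.17 bits/s

Choice component = 501 − 195 = 306 ms over log₂(7) = 2.8074 bits.
b = 306 / 2.8074 = 108.999 ms/bit, so 1/b = 9.174 bits/s.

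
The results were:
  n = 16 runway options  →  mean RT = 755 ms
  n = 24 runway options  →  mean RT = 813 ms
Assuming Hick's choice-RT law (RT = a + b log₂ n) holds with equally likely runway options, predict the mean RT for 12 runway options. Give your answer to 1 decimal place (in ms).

Fit slope and intercept:
  b = (813 − 755) / (log₂ 24 − log₂ 16) = 58 / (4.5850 − 4) = 99.152 ms/bit
  a = 755 − 99.152 × 4 = 358.393 ms
Then RT(12) = 358.393 + 99.152 × log₂ 12 = 358.393 + 99.152 × 3.5850 ≈ 713.848 ms.

713.8 ms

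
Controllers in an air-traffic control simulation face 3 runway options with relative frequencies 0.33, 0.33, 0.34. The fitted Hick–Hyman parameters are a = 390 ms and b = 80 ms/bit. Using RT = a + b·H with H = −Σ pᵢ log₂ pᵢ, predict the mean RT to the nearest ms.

517 ms

Entropy contributions −pᵢ log₂ pᵢ: 0.5278, 0.5278, 0.5292; sum H = 1.5848 bits.
RT = a + bH = 390 + 80·1.5848 = 516.79 ms.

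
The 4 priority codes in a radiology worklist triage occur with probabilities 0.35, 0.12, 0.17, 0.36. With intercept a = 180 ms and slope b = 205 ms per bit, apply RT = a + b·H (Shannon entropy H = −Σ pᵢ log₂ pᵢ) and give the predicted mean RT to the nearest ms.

H = 0.35·log₂(1/0.35) + 0.12·log₂(1/0.12) + 0.17·log₂(1/0.17) + 0.36·log₂(1/0.36) = 1.8624 bits.
RT = 180 + 205 × 1.8624 = 561.79 ms.

562 ms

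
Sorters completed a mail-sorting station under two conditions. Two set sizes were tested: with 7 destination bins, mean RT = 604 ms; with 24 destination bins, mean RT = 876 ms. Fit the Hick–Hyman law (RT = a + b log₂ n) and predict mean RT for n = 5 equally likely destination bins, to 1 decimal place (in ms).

529.7 ms

Fit slope and intercept:
  b = (876 − 604) / (log₂ 24 − log₂ 7) = 272 / (4.5850 − 2.8074) = 153.015 ms/bit
  a = 604 − 153.015 × 2.8074 = 174.434 ms
Then RT(5) = 174.434 + 153.015 × log₂ 5 = 174.434 + 153.015 × 2.3219 ≈ 529.723 ms.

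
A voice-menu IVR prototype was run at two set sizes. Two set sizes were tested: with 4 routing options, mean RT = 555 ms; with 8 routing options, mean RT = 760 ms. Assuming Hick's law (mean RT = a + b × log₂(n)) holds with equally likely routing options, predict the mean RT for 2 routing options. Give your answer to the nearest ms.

With log₂ n on the abscissa the relation is linear; from the two conditions:
  b = (760 − 555) / (log₂ 8 − log₂ 4) = 205 / (3 − 2) = 205 ms/bit
  a = 555 − 205 × 2 = 145 ms
Then RT(2) = 145 + 205 × log₂ 2 = 145 + 205 × 1 ≈ 350.000 ms.

350 ms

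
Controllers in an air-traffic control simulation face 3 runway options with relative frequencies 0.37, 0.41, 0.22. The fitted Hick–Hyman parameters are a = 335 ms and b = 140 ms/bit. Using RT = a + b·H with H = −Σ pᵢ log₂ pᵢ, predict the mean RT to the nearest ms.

550 ms

H = 0.37·log₂(1/0.37) + 0.41·log₂(1/0.41) + 0.22·log₂(1/0.22) = 1.5387 bits.
RT = 335 + 140 × 1.5387 = 550.42 ms.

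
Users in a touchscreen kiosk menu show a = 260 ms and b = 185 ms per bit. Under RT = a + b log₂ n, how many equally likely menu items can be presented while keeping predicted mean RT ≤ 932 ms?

12

Information budget: (932 − 260)/185 = 3.6324 bits, so n ≤ 2^3.6324 = 12.401 → at most 12.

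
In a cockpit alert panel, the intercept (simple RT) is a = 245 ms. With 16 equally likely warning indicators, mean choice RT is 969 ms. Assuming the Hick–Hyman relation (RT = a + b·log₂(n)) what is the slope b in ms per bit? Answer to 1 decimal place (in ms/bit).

log₂(16) = 4 bits.
b = (RT − a)/log₂ n = (969 − 245) / 4 = 181.000 ms/bit.

181.0 ms/bit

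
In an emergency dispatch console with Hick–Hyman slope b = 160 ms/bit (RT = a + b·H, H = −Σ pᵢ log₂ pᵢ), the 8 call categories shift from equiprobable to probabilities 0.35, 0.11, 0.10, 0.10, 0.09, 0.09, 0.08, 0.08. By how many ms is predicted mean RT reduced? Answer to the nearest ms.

Equiprobable entropy H₀ = log₂ 8 = 3.0000 bits.
Skewed entropy H = −Σ pᵢ log₂ pᵢ = 2.7531 bits.
ΔRT = b·(H₀ − H) = 160 × 0.2469 = 39.50 ms.

40 ms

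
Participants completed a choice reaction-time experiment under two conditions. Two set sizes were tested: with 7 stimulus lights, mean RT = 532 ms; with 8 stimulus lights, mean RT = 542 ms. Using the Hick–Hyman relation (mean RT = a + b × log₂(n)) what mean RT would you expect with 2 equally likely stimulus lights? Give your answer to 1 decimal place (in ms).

438.2 ms

Fit slope and intercept:
  b = (542 − 532) / (log₂ 8 − log₂ 7) = 10 / (3 − 2.8074) = 51.909 ms/bit
  a = 532 − 51.909 × 2.8074 = 386.273 ms
Then RT(2) = 386.273 + 51.909 × log₂ 2 = 386.273 + 51.909 × 1 ≈ 438.182 ms.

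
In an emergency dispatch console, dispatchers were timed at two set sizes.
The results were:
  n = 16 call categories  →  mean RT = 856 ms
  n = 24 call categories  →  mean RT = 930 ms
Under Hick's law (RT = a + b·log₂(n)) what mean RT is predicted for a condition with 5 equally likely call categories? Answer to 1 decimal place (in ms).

Solve the two-equation system in a and b:
  b = (930 − 856) / (log₂ 24 − log₂ 16) = 74 / (4.5850 − 4) = 126.504 ms/bit
  a = 856 − 126.504 × 4 = 349.985 ms
Then RT(5) = 349.985 + 126.504 × log₂ 5 = 349.985 + 126.504 × 2.3219 ≈ 643.717 ms.

643.7 ms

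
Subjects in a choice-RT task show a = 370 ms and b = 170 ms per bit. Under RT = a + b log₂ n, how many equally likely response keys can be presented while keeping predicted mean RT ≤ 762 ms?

Information budget: (762 − 370)/170 = 2.3059 bits, so n ≤ 2^2.3059 = 4.945 → at most 4.

4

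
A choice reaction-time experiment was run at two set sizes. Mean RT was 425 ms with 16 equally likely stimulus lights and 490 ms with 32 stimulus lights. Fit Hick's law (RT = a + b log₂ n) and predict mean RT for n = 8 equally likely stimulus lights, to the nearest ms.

RT is linear in log₂ n, so two points fix the line:
  b = (490 − 425) / (log₂ 32 − log₂ 16) = 65 / (5 − 4) = 65 ms/bit
  a = 425 − 65 × 4 = 165 ms
Then RT(8) = 165 + 65 × log₂ 8 = 165 + 65 × 3 ≈ 360.000 ms.

360 ms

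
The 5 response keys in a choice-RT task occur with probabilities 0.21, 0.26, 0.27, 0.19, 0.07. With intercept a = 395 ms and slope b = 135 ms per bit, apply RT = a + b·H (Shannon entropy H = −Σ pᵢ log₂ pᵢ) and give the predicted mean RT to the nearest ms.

694 ms

Entropy contributions −pᵢ log₂ pᵢ: 0.4728, 0.5053, 0.5100, 0.4552, 0.2686; sum H = 2.2119 bits.
RT = a + bH = 395 + 135·2.2119 = 693.61 ms.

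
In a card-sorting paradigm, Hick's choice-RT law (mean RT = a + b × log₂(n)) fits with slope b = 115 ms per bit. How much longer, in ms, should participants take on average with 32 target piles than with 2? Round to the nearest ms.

The intercept a cancels: ΔRT = b·(log₂ n₂ − log₂ n₁) = b·log₂(n₂/n₁).
log₂(32) − log₂(2) = log₂(32/2) = log₂(16) = 4.
ΔRT = 115 × 4.0000 = 460.000 ms.

460 ms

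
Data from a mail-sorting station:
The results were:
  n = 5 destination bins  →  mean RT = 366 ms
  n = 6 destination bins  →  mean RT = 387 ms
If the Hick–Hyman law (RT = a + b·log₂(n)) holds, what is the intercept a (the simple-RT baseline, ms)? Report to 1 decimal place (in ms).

180.6 ms

The slope on a log₂ axis is (387 − 366) / (2.5850 − 2.3219) = 79.837 ms/bit.
Intercept: a = 366 − 79.837·log₂(5) = 180.623 ms.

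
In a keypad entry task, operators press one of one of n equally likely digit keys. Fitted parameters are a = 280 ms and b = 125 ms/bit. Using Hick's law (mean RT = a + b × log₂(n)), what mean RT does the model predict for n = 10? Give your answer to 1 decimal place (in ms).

695.2 ms

log₂(10) = 3.3219 bits, so RT = 280 + 125 × 3.3219 ≈ 695.241 ms.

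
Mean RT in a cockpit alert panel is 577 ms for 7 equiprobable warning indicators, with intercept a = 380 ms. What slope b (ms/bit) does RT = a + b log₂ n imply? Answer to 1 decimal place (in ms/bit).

70.2 ms/bit

log₂(7) = 2.8074 bits.
b = (RT − a)/log₂ n = (577 − 380) / 2.8074 = 70.173 ms/bit.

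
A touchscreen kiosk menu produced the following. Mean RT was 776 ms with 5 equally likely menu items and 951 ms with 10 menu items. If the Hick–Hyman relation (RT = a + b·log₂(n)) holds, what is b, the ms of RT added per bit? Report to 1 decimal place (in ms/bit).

The slope on a log₂ axis is (951 − 776) / (3.3219 − 2.3219) = 175.000 ms/bit.

175.0 ms/bit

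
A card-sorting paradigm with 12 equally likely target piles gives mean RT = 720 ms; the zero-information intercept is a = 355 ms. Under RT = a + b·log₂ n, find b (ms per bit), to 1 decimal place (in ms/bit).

12 alternatives carry log₂ 12 = 3.5850 bits; the choice cost is 720 − 355 = 365 ms, so b = 365/3.5850 = 101.814 ms/bit.

101.8 ms/bit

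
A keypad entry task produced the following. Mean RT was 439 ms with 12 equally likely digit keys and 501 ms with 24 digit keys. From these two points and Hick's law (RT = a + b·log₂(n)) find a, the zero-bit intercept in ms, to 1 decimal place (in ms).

Slope: b = (501 − 439) / (log₂ 24 − log₂ 12) = 62/1.0000 = 62.000 ms/bit.
Intercept: a = 439 − 62.000·log₂(12) = 216.732 ms.

216.7 ms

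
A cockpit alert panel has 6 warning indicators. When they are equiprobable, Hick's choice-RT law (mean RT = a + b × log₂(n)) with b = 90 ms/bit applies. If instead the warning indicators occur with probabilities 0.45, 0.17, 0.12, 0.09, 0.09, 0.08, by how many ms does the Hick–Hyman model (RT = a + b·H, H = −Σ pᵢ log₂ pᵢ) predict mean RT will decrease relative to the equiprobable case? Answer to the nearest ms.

31 ms

Equiprobable entropy H₀ = log₂ 6 = 2.5850 bits.
Skewed entropy H = −Σ pᵢ log₂ pᵢ = 2.2369 bits.
ΔRT = b·(H₀ − H) = 90 × 0.3481 = 31.33 ms.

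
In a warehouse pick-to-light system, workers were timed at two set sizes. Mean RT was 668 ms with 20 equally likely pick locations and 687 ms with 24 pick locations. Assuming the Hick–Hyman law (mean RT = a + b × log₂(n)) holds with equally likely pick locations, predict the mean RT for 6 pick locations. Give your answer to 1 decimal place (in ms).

Fit slope and intercept:
  b = (687 − 668) / (log₂ 24 − log₂ 20) = 19 / (4.5850 − 4.3219) = 72.234 ms/bit
  a = 668 − 72.234 × 4.3219 = 355.810 ms
Then RT(6) = 355.810 + 72.234 × log₂ 6 = 355.810 + 72.234 × 2.5850 ≈ 542.532 ms.

542.5 ms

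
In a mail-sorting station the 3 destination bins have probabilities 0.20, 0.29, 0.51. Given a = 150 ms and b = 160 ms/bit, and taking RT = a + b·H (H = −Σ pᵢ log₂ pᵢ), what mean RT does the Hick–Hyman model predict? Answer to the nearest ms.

386 ms

H = 0.20·log₂(1/0.20) + 0.29·log₂(1/0.29) + 0.51·log₂(1/0.51) = 1.4777 bits.
RT = 150 + 160 × 1.4777 = 386.44 ms.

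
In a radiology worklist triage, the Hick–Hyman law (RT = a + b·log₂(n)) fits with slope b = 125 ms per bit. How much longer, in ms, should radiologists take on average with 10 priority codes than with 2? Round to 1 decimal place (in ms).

The intercept a cancels: ΔRT = b·(log₂ n₂ − log₂ n₁) = b·log₂(n₂/n₁).
log₂(10) − log₂(2) = 3.3219 − 1 = 2.3219.
ΔRT = 125 × 2.3219 = 290.241 ms.

290.2 ms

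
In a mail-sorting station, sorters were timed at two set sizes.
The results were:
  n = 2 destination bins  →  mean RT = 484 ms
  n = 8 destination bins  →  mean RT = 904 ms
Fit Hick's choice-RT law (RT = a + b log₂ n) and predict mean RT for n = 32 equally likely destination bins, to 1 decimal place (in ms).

RT is linear in log₂ n, so two points fix the line:
  b = (904 − 484) / (log₂ 8 − log₂ 2) = 420 / (3 − 1) = 210.000 ms/bit
  a = 484 − 210.000 × 1 = 274.000 ms
Then RT(32) = 274.000 + 210.000 × log₂ 32 = 274.000 + 210.000 × 5 ≈ 1324.000 ms.

1324.0 ms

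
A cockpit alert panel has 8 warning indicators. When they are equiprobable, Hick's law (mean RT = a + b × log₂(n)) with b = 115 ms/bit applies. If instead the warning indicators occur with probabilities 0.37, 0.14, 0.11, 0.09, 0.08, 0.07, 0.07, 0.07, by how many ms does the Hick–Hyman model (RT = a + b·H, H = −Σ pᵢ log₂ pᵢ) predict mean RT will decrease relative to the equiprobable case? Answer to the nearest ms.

36 ms

The RT saving is b·ΔH. Equiprobable H₀ = log₂(8) = 3.0000 bits; with the given probabilities H = 2.6880 bits.
b·(H₀ − H) = 115 × (3.0000 − 2.6880) = 35.89 ms.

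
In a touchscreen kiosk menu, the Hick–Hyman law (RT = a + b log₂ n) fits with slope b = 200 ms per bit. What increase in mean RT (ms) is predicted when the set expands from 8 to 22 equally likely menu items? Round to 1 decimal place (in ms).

ΔRT = (a + b log₂ n₂) − (a + b log₂ n₁) = b·(log₂ n₂ − log₂ n₁).
log₂(22) − log₂(8) = 4.4594 − 3 = 1.4594.
ΔRT = 200 × 1.4594 = 291.886 ms.

291.9 ms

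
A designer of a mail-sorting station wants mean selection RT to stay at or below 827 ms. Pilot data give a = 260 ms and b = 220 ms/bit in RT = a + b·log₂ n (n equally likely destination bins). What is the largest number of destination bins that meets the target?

5

220·log₂ n ≤ 827 − 260 = 567, giving log₂ n ≤ 2.5773 and n ≤ 5.968. The largest whole number is 5.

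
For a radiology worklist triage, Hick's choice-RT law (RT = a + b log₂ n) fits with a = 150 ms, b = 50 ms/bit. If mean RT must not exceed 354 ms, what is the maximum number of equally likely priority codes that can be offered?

Set 150 + 50·log₂ n ≤ 354 → log₂ n ≤ (354 − 150)/50 = 4.0800.
So n ≤ 2^4.0800 = 16.912; the largest integer n is 16.

16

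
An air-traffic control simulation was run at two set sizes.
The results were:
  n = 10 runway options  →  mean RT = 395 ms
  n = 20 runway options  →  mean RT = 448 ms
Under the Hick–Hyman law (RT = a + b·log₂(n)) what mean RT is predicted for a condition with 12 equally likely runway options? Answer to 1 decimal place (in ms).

408.9 ms

With log₂ n on the abscissa the relation is linear; from the two conditions:
  b = (448 − 395) / (log₂ 20 − log₂ 10) = 53 / (4.3219 − 3.3219) = 53.000 ms/bit
  a = 395 − 53.000 × 3.3219 = 218.938 ms
Then RT(12) = 218.938 + 53.000 × log₂ 12 = 218.938 + 53.000 × 3.5850 ≈ 408.941 ms.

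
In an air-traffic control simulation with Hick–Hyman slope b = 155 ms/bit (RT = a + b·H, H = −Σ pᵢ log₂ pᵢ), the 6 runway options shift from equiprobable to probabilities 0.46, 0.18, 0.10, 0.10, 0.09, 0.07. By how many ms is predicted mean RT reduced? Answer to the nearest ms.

Equiprobable entropy H₀ = log₂ 6 = 2.5850 bits.
Skewed entropy H = −Σ pᵢ log₂ pᵢ = 2.2062 bits.
ΔRT = b·(H₀ − H) = 155 × 0.3787 = 58.70 ms.

59 ms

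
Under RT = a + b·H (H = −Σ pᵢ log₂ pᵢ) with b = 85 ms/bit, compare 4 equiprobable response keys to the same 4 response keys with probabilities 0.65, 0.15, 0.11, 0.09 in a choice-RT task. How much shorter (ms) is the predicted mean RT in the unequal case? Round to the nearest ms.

44 ms

The RT saving is b·ΔH. Equiprobable H₀ = log₂(4) = 2.0000 bits; with the given probabilities H = 1.4775 bits.
b·(H₀ − H) = 85 × (2.0000 − 1.4775) = 44.42 ms.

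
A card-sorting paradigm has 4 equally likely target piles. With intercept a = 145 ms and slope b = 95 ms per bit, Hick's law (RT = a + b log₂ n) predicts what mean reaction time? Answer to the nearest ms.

335 ms

log₂(4) = 2 bits, so RT = 145 + 95 × 2 ≈ 335.000 ms.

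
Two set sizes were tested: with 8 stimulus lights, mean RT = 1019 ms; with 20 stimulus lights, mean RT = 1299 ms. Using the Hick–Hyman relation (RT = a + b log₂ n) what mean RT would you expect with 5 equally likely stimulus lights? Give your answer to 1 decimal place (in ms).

875.4 ms

Solve the two-equation system in a and b:
  b = (1299 − 1019) / (log₂ 20 − log₂ 8) = 280 / (4.3219 − 3) = 211.812 ms/bit
  a = 1019 − 211.812 × 3 = 383.565 ms
Then RT(5) = 383.565 + 211.812 × log₂ 5 = 383.565 + 211.812 × 2.3219 ≈ 875.376 ms.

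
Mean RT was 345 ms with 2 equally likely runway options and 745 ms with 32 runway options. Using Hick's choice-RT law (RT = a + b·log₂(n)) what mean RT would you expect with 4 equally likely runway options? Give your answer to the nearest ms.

445 ms

RT is linear in log₂ n, so two points fix the line:
  b = (745 − 345) / (log₂ 32 − log₂ 2) = 400 / (5 − 1) = 100 ms/bit
  a = 345 − 100 × 1 = 245 ms
Then RT(4) = 245 + 100 × log₂ 4 = 245 + 100 × 2 ≈ 445.000 ms.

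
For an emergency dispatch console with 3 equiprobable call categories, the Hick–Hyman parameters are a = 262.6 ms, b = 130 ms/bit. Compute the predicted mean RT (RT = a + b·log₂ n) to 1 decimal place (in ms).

log₂(3) = 1.5850 bits, so RT = 262.6 + 130 × 1.5850 ≈ 468.645 ms.

468.6 ms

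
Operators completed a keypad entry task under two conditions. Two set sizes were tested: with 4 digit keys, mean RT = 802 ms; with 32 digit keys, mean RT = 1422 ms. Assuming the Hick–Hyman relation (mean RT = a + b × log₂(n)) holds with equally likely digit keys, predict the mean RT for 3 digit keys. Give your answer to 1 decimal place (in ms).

With log₂ n on the abscissa the relation is linear; from the two conditions:
  b = (1422 − 802) / (log₂ 32 − log₂ 4) = 620 / (5 − 2) = 206.667 ms/bit
  a = 802 − 206.667 × 2 = 388.667 ms
Then RT(3) = 388.667 + 206.667 × log₂ 3 = 388.667 + 206.667 × 1.5850 ≈ 716.226 ms.

716.2 ms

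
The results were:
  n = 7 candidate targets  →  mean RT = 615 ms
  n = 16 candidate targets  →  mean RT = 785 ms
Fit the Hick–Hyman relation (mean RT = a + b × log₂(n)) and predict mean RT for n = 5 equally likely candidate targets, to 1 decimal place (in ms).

545.8 ms

Fit slope and intercept:
  b = (785 − 615) / (log₂ 16 − log₂ 7) = 170 / (4 − 2.8074) = 142.540 ms/bit
  a = 615 − 142.540 × 2.8074 = 214.839 ms
Then RT(5) = 214.839 + 142.540 × log₂ 5 = 214.839 + 142.540 × 2.3219 ≈ 545.807 ms.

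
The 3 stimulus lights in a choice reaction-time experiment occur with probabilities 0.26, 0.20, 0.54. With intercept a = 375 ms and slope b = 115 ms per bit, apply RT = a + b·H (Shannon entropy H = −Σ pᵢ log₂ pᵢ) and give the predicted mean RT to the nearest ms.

542 ms

H = 0.26·log₂(1/0.26) + 0.20·log₂(1/0.20) + 0.54·log₂(1/0.54) = 1.4497 bits.
RT = 375 + 115 × 1.4497 = 541.72 ms.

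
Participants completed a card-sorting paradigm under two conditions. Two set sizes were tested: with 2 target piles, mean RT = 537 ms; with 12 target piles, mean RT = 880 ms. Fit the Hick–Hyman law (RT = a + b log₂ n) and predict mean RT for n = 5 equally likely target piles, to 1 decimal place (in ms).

712.4 ms

RT is linear in log₂ n, so two points fix the line:
  b = (880 − 537) / (log₂ 12 − log₂ 2) = 343 / (3.5850 − 1) = 132.691 ms/bit
  a = 537 − 132.691 × 1 = 404.309 ms
Then RT(5) = 404.309 + 132.691 × log₂ 5 = 404.309 + 132.691 × 2.3219 ≈ 712.407 ms.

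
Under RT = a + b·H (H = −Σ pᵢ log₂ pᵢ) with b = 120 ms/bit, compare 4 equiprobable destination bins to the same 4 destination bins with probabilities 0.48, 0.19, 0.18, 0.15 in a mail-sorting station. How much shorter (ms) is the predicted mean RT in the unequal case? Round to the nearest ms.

22 ms

The RT saving is b·ΔH. Equiprobable H₀ = log₂(4) = 2.0000 bits; with the given probabilities H = 1.8193 bits.
b·(H₀ − H) = 120 × (2.0000 − 1.8193) = 21.68 ms.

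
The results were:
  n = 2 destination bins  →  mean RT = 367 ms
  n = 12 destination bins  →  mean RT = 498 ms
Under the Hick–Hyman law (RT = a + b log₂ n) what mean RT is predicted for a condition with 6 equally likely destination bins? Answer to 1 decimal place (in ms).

447.3 ms

Solve the two-equation system in a and b:
  b = (498 − 367) / (log₂ 12 − log₂ 2) = 131 / (3.5850 − 1) = 50.678 ms/bit
  a = 367 − 50.678 × 1 = 316.322 ms
Then RT(6) = 316.322 + 50.678 × log₂ 6 = 316.322 + 50.678 × 2.5850 ≈ 447.322 ms.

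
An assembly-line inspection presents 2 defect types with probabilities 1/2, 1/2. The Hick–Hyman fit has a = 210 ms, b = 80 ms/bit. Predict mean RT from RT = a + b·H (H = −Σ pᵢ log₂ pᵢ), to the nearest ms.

H = −Σ pᵢ log₂ pᵢ = 0.5·1 + 0.5·1 = 1.000 bits.
RT = 210 + 80 × 1.000 = 290.00 ms.

290 ms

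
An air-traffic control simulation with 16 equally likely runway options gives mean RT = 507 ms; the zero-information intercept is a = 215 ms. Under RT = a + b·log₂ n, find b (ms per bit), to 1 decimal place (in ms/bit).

73.0 ms/bit

log₂(16) = 4 bits.
b = (RT − a)/log₂ n = (507 − 215) / 4 = 73.000 ms/bit.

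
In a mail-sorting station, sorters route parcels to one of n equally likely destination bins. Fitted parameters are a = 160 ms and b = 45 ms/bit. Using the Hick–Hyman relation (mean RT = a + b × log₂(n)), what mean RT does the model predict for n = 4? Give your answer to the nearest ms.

250 ms

log₂(4) = 2 bits, so RT = 160 + 45 × 2 ≈ 250.000 ms.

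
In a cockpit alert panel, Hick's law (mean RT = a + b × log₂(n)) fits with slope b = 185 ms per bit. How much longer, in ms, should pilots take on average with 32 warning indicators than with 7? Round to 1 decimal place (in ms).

405.6 ms

Only the slope matters, since a is common to both: ΔRT = b·log₂(n₂/n₁).
log₂(32) − log₂(7) = 5 − 2.8074 = 2.1926.
ΔRT = 185 × 2.1926 = 405.639 ms.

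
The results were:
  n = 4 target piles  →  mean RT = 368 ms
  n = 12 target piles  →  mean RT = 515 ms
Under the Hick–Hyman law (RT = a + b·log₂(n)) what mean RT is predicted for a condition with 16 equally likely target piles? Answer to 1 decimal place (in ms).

553.5 ms

With log₂ n on the abscissa the relation is linear; from the two conditions:
  b = (515 − 368) / (log₂ 12 − log₂ 4) = 147 / (3.5850 − 2) = 92.747 ms/bit
  a = 368 − 92.747 × 2 = 182.507 ms
Then RT(16) = 182.507 + 92.747 × log₂ 16 = 182.507 + 92.747 × 4 ≈ 553.493 ms.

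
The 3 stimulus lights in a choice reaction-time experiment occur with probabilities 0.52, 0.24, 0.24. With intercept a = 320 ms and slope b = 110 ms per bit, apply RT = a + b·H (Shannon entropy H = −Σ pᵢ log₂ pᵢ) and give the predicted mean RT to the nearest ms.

H = 0.52·log₂(1/0.52) + 0.24·log₂(1/0.24) + 0.24·log₂(1/0.24) = 1.4788 bits.
RT = 320 + 110 × 1.4788 = 482.67 ms.

483 ms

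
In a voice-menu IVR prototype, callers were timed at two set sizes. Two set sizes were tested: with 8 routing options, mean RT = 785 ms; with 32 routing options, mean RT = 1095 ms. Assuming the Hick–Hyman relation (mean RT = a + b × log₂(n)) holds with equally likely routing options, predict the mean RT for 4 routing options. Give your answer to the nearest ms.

630 ms

With log₂ n on the abscissa the relation is linear; from the two conditions:
  b = (1095 − 785) / (log₂ 32 − log₂ 8) = 310 / (5 − 3) = 155 ms/bit
  a = 785 − 155 × 3 = 320 ms
Then RT(4) = 320 + 155 × log₂ 4 = 320 + 155 × 2 ≈ 630.000 ms.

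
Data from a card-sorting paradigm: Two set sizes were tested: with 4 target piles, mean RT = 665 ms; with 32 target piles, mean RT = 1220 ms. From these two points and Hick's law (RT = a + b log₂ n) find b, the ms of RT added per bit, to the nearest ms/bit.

b = (RT₂ − RT₁)/(log₂ n₂ − log₂ n₁) = (1220 − 665)/(5 − 2) = 185 ms/bit.

185 ms/bit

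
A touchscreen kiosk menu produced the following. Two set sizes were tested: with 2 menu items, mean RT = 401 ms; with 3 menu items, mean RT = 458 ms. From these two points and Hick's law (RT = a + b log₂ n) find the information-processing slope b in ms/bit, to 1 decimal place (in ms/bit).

97.4 ms/bit

b = (RT₂ − RT₁)/(log₂ n₂ − log₂ n₁) = (458 − 401)/(1.5850 − 1) = 97.442 ms/bit.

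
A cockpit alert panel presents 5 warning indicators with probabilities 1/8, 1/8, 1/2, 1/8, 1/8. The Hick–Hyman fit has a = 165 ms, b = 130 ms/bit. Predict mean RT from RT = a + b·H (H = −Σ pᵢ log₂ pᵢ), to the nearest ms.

425 ms

H = −Σ pᵢ log₂ pᵢ = 0.125·3 + 0.125·3 + 0.5·1 + 0.125·3 + 0.125·3 = 2.000 bits.
RT = 165 + 130 × 2.000 = 425.00 ms.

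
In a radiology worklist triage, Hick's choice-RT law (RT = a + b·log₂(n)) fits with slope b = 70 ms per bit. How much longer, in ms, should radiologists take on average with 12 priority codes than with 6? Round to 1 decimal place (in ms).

Only the slope matters, since a is common to both: ΔRT = b·log₂(n₂/n₁).
log₂(12) − log₂(6) = log₂(12/6) = log₂(2) = 1.
ΔRT = 70 × 1.0000 = 70.000 ms.

70.0 ms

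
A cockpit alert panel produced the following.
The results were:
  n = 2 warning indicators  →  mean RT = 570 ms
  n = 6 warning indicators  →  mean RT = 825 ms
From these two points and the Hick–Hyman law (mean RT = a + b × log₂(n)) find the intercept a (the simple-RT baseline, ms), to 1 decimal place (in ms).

Slope: b = (825 − 570) / (log₂ 6 − log₂ 2) = 255/1.5850 = 160.887 ms/bit.
Intercept: a = 570 − 160.887·log₂(2) = 409.113 ms.

409.1 ms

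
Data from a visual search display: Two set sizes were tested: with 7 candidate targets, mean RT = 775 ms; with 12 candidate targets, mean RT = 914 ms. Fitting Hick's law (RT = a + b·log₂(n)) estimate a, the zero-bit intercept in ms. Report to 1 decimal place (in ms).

b = (RT₂ − RT₁)/(log₂ n₂ − log₂ n₁) = (914 − 775)/(3.5850 − 2.8074) = 178.753 ms/bit.
a = RT₁ − b·log₂ n₁ = 775 − 178.753 × 2.8074 = 273.176 ms.

273.2 ms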